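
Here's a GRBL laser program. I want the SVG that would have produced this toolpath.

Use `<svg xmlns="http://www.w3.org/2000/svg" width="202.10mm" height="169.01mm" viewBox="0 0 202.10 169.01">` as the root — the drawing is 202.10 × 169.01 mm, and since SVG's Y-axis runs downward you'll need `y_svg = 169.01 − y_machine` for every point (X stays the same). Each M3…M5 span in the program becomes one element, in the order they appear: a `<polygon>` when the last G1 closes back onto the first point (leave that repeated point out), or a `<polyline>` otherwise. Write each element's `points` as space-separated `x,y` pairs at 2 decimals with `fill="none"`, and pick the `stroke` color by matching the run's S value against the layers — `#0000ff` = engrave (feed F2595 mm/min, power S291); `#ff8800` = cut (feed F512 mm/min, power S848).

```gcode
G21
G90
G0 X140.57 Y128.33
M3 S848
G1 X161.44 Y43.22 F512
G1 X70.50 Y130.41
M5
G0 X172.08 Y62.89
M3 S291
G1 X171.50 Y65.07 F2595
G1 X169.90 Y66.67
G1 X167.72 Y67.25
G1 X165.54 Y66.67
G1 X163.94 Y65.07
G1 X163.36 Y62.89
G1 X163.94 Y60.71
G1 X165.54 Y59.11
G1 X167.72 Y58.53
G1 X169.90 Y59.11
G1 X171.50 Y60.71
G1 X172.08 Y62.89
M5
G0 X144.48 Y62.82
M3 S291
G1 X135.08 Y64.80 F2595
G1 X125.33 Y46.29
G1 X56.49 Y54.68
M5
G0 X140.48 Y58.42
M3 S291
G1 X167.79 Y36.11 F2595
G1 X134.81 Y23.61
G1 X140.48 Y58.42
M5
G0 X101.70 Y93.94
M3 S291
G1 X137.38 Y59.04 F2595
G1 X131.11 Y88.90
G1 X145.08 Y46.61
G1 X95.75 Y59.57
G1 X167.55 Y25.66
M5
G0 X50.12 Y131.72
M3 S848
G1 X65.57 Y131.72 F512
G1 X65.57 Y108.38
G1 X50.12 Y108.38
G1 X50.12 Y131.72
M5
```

y_svg = 169.01 − y_m.

[1] S848→`#ff8800` (cut); open run; points: 140.57,40.68 161.44,125.79 70.50,38.60

[2] S291→`#0000ff` (engrave); closed run; points: 172.08,106.12 171.50,103.94 169.90,102.34 167.72,101.76 165.54,102.34 163.94,103.94 163.36,106.12 163.94,108.30 165.54,109.90 167.72,110.48 169.90,109.90 171.50,108.30

[3] S291→`#0000ff` (engrave); open run; points: 144.48,106.19 135.08,104.21 125.33,122.72 56.49,114.33

[4] S291→`#0000ff` (engrave); closed run; points: 140.48,110.59 167.79,132.90 134.81,145.40

[5] S291→`#0000ff` (engrave); open run; points: 101.70,75.07 137.38,109.97 131.11,80.11 145.08,122.40 95.75,109.44 167.55,143.35

[6] S848→`#ff8800` (cut); closed run; points: 50.12,37.29 65.57,37.29 65.57,60.63 50.12,60.63

<svg xmlns="http://www.w3.org/2000/svg" width="202.10mm" height="169.01mm" viewBox="0 0 202.10 169.01">
  <polyline points="140.57,40.68 161.44,125.79 70.50,38.60" fill="none" stroke="#ff8800"/>
  <polygon points="172.08,106.12 171.50,103.94 169.90,102.34 167.72,101.76 165.54,102.34 163.94,103.94 163.36,106.12 163.94,108.30 165.54,109.90 167.72,110.48 169.90,109.90 171.50,108.30" fill="none" stroke="#0000ff"/>
  <polyline points="144.48,106.19 135.08,104.21 125.33,122.72 56.49,114.33" fill="none" stroke="#0000ff"/>
  <polygon points="140.48,110.59 167.79,132.90 134.81,145.40" fill="none" stroke="#0000ff"/>
  <polyline points="101.70,75.07 137.38,109.97 131.11,80.11 145.08,122.40 95.75,109.44 167.55,143.35" fill="none" stroke="#0000ff"/>
  <polygon points="50.12,37.29 65.57,37.29 65.57,60.63 50.12,60.63" fill="none" stroke="#ff8800"/>
</svg>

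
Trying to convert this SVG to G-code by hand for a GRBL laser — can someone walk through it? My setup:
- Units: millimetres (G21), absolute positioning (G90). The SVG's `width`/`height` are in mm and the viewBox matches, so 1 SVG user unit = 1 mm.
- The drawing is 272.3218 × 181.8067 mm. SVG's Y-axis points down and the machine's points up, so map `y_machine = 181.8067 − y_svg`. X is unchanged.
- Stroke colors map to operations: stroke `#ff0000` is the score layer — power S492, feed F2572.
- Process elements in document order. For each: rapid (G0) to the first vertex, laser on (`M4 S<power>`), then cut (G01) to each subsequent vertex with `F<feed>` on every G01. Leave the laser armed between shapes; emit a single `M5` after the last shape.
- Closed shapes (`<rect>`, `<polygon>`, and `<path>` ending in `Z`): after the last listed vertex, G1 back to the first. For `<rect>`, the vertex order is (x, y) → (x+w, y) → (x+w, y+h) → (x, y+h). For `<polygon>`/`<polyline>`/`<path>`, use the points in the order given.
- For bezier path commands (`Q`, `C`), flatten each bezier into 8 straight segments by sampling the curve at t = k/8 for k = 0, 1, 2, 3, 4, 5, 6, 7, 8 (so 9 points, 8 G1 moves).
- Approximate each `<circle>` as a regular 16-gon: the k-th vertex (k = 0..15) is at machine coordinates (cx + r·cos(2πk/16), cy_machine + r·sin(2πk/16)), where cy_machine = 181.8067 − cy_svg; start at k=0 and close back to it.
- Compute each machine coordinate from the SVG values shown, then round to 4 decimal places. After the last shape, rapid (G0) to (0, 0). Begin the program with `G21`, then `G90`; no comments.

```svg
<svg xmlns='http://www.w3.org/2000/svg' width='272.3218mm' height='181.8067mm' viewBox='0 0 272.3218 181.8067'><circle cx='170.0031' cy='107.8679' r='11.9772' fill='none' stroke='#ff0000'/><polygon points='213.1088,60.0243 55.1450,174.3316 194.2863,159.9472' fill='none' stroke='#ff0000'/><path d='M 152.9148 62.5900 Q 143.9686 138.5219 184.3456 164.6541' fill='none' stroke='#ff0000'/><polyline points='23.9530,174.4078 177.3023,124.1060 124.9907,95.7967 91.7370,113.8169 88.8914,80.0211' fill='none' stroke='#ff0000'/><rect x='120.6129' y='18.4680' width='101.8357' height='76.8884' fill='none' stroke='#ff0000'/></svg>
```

G21
G90
G0 X181.9803 Y73.9388
M4 S492
G01 X181.0686 Y78.5223 F2572
G01 X178.4723 Y82.4080 F2572
G01 X174.5866 Y85.0043 F2572
G01 X170.0031 Y85.9160 F2572
G01 X165.4196 Y85.0043 F2572
G01 X161.5339 Y82.4080 F2572
G01 X158.9376 Y78.5223 F2572
G01 X158.0259 Y73.9388 F2572
G01 X158.9376 Y69.3553 F2572
G01 X161.5339 Y65.4696 F2572
G01 X165.4196 Y62.8733 F2572
G01 X170.0031 Y61.9616 F2572
G01 X174.5866 Y62.8733 F2572
G01 X178.4723 Y65.4696 F2572
G01 X181.0686 Y69.3553 F2572
G01 X181.9803 Y73.9388 F2572
G0 X213.1088 Y121.7824
M4 S492
G01 X55.1450 Y7.4751 F2572
G01 X194.2863 Y21.8595 F2572
G01 X213.1088 Y121.7824 F2572
G0 X152.9148 Y119.2167
M4 S492
G01 X151.4489 Y101.0118 F2572
G01 X151.5244 Y84.3632 F2572
G01 X153.1412 Y69.2709 F2572
G01 X156.2994 Y55.7347 F2572
G01 X160.9989 Y43.7548 F2572
G01 X167.2398 Y33.3312 F2572
G01 X175.0220 Y24.4638 F2572
G01 X184.3456 Y17.1526 F2572
G0 X23.9530 Y7.3989
M4 S492
G01 X177.3023 Y57.7007 F2572
G01 X124.9907 Y86.0100 F2572
G01 X91.7370 Y67.9898 F2572
G01 X88.8914 Y101.7856 F2572
G0 X120.6129 Y163.3387
M4 S492
G01 X222.4486 Y163.3387 F2572
G01 X222.4486 Y86.4503 F2572
G01 X120.6129 Y86.4503 F2572
G01 X120.6129 Y163.3387 F2572
M5
G0 X0.0000 Y0.0000

1 u = 1 mm; y_m = 181.8067 − y.

[1] `<circle>` circle, #ff0000→score S492 F2572: (181.9803,73.9388) → (181.0686,78.5223) → (178.4723,82.4080) → (174.5866,85.0043) → (170.0031,85.9160) → (165.4196,85.0043) → (161.5339,82.4080) → (158.9376,78.5223) → (158.0259,73.9388) → (158.9376,69.3553) → (161.5339,65.4696) → (165.4196,62.8733) → (170.0031,61.9616) → (174.5866,62.8733) → (178.4723,65.4696) → (181.0686,69.3553) → (181.9803,73.9388) (closed)

[2] `<polygon>` closed polygon, #ff0000→score S492 F2572: (213.1088,121.7824) → (55.1450,7.4751) → (194.2863,21.8595) → (213.1088,121.7824) (closed)

[3] `<path>` quadratic bezier, #ff0000→score S492 F2572: (152.9148,119.2167) → (151.4489,101.0118) → (151.5244,84.3632) → (153.1412,69.2709) → (156.2994,55.7347) → (160.9989,43.7548) → (167.2398,33.3312) → (175.0220,24.4638) → (184.3456,17.1526)

[4] `<polyline>` open polyline, #ff0000→score S492 F2572: (23.9530,7.3989) → (177.3023,57.7007) → (124.9907,86.0100) → (91.7370,67.9898) → (88.8914,101.7856)

[5] `<rect>` rectangle, #ff0000→score S492 F2572: (120.6129,163.3387) → (222.4486,163.3387) → (222.4486,86.4503) → (120.6129,86.4503) → (120.6129,163.3387) (closed)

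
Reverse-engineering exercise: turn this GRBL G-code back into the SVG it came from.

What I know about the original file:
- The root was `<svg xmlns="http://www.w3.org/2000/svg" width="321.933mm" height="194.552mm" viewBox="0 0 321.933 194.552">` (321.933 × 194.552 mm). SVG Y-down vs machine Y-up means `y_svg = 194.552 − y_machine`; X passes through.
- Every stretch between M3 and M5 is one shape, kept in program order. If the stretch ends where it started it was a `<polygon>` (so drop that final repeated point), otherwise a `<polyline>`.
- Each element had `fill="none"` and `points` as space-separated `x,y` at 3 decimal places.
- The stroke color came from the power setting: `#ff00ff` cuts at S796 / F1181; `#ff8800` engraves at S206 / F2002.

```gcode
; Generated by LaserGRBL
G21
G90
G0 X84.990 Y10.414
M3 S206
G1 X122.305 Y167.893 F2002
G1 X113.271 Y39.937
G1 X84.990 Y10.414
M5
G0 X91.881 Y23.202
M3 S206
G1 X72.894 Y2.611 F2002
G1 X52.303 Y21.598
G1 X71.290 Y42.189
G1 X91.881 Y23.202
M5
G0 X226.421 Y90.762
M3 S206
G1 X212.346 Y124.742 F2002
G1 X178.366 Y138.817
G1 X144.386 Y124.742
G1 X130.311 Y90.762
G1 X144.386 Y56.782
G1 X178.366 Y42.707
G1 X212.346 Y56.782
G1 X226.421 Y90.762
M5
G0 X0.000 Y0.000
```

Machine Y-up, SVG Y-down with viewBox height 194.552, so y_svg = 194.552 − y_machine; X carries over. Every run uses S206, so all elements get stroke `#ff8800` (engrave).

Run 1: The run returns to its start, so emit a `<polygon>` with points (Y-flipped): 84.990,184.138 122.305,26.659 113.271,154.615.

Run 2: The run returns to its start, so emit a `<polygon>` with points (Y-flipped): 91.881,171.350 72.894,191.941 52.303,172.954 71.290,152.363.

Run 3: The run returns to its start, so emit a `<polygon>` with points (Y-flipped): 226.421,103.790 212.346,69.810 178.366,55.735 144.386,69.810 130.311,103.790 144.386,137.770 178.366,151.845 212.346,137.770.

<svg xmlns="http://www.w3.org/2000/svg" width="321.933mm" height="194.552mm" viewBox="0 0 321.933 194.552">
  <polygon points="84.990,184.138 122.305,26.659 113.271,154.615" fill="none" stroke="#ff8800"/>
  <polygon points="91.881,171.350 72.894,191.941 52.303,172.954 71.290,152.363" fill="none" stroke="#ff8800"/>
  <polygon points="226.421,103.790 212.346,69.810 178.366,55.735 144.386,69.810 130.311,103.790 144.386,137.770 178.366,151.845 212.346,137.770" fill="none" stroke="#ff8800"/>
</svg>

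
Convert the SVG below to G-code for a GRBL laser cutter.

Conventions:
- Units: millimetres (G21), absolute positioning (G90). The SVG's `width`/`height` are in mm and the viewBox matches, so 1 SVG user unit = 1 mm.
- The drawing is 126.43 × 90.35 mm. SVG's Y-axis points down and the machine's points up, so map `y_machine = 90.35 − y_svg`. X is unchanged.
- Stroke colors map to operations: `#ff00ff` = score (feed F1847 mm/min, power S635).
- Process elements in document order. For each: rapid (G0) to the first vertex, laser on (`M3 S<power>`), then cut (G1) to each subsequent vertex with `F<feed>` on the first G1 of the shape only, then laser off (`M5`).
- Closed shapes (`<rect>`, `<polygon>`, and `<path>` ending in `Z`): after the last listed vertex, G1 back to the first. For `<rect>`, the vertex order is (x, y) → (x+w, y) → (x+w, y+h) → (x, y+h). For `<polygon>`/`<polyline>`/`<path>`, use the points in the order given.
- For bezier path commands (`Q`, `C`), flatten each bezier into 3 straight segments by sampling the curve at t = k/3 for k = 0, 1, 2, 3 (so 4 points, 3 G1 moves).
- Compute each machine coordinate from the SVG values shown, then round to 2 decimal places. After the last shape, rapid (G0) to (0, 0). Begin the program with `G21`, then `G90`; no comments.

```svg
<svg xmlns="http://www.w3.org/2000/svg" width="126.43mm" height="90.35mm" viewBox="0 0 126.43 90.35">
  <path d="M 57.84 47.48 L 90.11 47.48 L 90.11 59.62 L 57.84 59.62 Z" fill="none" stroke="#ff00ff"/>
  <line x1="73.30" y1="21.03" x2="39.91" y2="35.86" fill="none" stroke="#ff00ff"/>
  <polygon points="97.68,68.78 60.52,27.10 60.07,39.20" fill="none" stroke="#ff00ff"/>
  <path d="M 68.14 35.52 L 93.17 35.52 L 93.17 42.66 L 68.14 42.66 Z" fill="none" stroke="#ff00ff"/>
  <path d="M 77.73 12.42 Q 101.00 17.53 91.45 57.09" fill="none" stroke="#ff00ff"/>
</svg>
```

1 u = 1 mm; y_m = 90.35 − y.

[1] `<path>` rectangle, #ff00ff→score S635 F1847: (57.84,42.87) → (90.11,42.87) → (90.11,30.73) → (57.84,30.73) → (57.84,42.87) (closed)

[2] `<line>` line segment, #ff00ff→score S635 F1847: (73.30,69.32) → (39.91,54.49)

[3] `<polygon>` closed polygon, #ff00ff→score S635 F1847: (97.68,21.57) → (60.52,63.25) → (60.07,51.15) → (97.68,21.57) (closed)

[4] `<path>` rectangle, #ff00ff→score S635 F1847: (68.14,54.83) → (93.17,54.83) → (93.17,47.69) → (68.14,47.69) → (68.14,54.83) (closed)

[5] `<path>` quadratic bezier, #ff00ff→score S635 F1847: (77.73,77.93) → (89.60,70.70) → (94.17,55.81) → (91.45,33.26)

G21
G90
G0 X57.84 Y42.87
M3 S635
G1 X90.11 Y42.87 F1847
G1 X90.11 Y30.73
G1 X57.84 Y30.73
G1 X57.84 Y42.87
M5
G0 X73.30 Y69.32
M3 S635
G1 X39.91 Y54.49 F1847
M5
G0 X97.68 Y21.57
M3 S635
G1 X60.52 Y63.25 F1847
G1 X60.07 Y51.15
G1 X97.68 Y21.57
M5
G0 X68.14 Y54.83
M3 S635
G1 X93.17 Y54.83 F1847
G1 X93.17 Y47.69
G1 X68.14 Y47.69
G1 X68.14 Y54.83
M5
G0 X77.73 Y77.93
M3 S635
G1 X89.60 Y70.70 F1847
G1 X94.17 Y55.81
G1 X91.45 Y33.26
M5
G0 X0.00 Y0.00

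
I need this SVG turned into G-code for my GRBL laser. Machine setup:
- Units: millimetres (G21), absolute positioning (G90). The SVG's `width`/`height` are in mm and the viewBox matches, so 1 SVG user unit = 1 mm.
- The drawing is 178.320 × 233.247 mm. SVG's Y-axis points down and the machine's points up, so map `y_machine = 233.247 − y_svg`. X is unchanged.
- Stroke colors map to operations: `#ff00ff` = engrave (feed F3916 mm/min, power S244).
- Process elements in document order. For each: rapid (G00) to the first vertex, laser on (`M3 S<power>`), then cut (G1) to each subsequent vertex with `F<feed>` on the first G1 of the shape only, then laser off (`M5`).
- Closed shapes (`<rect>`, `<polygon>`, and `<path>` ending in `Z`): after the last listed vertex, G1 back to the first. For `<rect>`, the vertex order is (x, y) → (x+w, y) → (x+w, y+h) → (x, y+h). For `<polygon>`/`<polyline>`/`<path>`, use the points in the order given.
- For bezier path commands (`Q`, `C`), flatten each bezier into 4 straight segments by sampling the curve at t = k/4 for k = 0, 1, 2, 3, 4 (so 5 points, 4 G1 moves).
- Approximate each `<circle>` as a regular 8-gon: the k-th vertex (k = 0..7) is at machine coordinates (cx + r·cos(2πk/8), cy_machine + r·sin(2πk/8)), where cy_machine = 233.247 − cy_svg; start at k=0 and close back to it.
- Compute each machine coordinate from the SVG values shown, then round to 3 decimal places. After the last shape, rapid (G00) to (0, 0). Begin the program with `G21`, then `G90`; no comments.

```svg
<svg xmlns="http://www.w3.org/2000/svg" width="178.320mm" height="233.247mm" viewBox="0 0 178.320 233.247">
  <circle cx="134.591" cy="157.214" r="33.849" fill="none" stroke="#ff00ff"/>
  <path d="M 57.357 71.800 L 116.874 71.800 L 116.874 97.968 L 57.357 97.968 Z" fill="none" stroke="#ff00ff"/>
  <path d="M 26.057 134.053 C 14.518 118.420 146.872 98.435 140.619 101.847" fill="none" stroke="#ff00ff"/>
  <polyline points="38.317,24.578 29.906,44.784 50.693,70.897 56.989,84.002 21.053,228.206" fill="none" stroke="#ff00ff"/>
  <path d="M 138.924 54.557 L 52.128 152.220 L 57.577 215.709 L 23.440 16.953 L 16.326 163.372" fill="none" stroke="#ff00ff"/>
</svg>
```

G21
G90
G00 X168.440 Y76.033
M3 S244
G1 X158.526 Y99.968 F3916
G1 X134.591 Y109.882
G1 X110.656 Y99.968
G1 X100.742 Y76.033
G1 X110.656 Y52.098
G1 X134.591 Y42.184
G1 X158.526 Y52.098
G1 X168.440 Y76.033
M5
G00 X57.357 Y161.447
M3 S244
G1 X116.874 Y161.447 F3916
G1 X116.874 Y135.279
G1 X57.357 Y135.279
G1 X57.357 Y161.447
M5
G00 X26.057 Y99.194
M3 S244
G1 X39.969 Y111.301 F3916
G1 X81.356 Y122.439
G1 X123.734 Y130.006
G1 X140.619 Y131.400
M5
G00 X38.317 Y208.669
M3 S244
G1 X29.906 Y188.463 F3916
G1 X50.693 Y162.350
G1 X56.989 Y149.245
G1 X21.053 Y5.041
M5
G00 X138.924 Y178.690
M3 S244
G1 X52.128 Y81.027 F3916
G1 X57.577 Y17.538
G1 X23.440 Y216.294
G1 X16.326 Y69.875
M5
G00 X0.000 Y0.000

1 u = 1 mm; y_m = 233.247 − y.

[1] `<circle>` circle, #ff00ff→engrave S244 F3916: (168.440,76.033) → (158.526,99.968) → (134.591,109.882) → (110.656,99.968) → (100.742,76.033) → (110.656,52.098) → (134.591,42.184) → (158.526,52.098) → (168.440,76.033) (closed)

[2] `<path>` rectangle, #ff00ff→engrave S244 F3916: (57.357,161.447) → (116.874,161.447) → (116.874,135.279) → (57.357,135.279) → (57.357,161.447) (closed)

[3] `<path>` cubic bezier, #ff00ff→engrave S244 F3916: (26.057,99.194) → (39.969,111.301) → (81.356,122.439) → (123.734,130.006) → (140.619,131.400)

[4] `<polyline>` open polyline, #ff00ff→engrave S244 F3916: (38.317,208.669) → (29.906,188.463) → (50.693,162.350) → (56.989,149.245) → (21.053,5.041)

[5] `<path>` open polyline, #ff00ff→engrave S244 F3916: (138.924,178.690) → (52.128,81.027) → (57.577,17.538) → (23.440,216.294) → (16.326,69.875)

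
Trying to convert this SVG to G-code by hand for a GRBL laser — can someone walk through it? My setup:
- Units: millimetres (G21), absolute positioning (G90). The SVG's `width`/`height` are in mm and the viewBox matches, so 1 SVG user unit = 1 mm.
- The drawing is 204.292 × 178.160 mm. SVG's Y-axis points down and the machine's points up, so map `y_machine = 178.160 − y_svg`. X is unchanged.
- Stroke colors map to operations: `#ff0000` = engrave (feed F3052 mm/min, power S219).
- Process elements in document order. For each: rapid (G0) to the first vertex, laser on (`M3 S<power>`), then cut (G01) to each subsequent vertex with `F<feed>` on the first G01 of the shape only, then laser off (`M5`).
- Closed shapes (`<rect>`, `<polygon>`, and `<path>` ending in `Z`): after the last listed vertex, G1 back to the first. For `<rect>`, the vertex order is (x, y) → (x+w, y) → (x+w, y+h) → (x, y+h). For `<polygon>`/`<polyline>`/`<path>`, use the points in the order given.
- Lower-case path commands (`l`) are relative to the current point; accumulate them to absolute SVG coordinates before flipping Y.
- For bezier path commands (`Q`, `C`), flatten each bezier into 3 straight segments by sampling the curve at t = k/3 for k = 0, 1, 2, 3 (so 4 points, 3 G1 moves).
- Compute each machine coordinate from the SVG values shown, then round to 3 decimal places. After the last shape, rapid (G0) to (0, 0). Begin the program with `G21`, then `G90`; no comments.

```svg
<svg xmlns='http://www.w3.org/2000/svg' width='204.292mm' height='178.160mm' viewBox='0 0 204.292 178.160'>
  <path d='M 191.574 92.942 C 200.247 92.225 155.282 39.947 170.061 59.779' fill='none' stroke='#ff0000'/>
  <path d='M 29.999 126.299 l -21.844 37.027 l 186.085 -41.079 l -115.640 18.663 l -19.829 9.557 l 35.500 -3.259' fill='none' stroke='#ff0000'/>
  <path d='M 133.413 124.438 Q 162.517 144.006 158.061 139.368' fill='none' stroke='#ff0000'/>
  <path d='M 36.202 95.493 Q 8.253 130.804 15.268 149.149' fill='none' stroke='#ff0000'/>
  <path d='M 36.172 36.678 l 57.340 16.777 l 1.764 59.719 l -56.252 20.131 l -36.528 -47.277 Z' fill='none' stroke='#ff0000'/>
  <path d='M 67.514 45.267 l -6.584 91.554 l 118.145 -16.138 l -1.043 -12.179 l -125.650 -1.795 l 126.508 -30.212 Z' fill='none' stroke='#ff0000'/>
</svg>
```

G21
G90
G0 X191.574 Y85.218
M3 S219
G01 X186.567 Y98.542 F3052
G01 X170.997 Y118.757
G01 X170.061 Y118.381
M5
G0 X29.999 Y51.861
M3 S219
G01 X8.155 Y14.834 F3052
G01 X194.240 Y55.913
G01 X78.600 Y37.250
G01 X58.771 Y27.693
G01 X94.271 Y30.952
M5
G0 X133.413 Y53.722
M3 S219
G01 X149.087 Y43.366 F3052
G01 X157.303 Y38.390
G01 X158.061 Y38.792
M5
G0 X36.202 Y82.667
M3 S219
G01 X21.454 Y61.011 F3052
G01 X14.476 Y43.126
G01 X15.268 Y29.011
M5
G0 X36.172 Y141.482
M3 S219
G01 X93.512 Y124.705 F3052
G01 X95.276 Y64.986
G01 X39.024 Y44.855
G01 X2.496 Y92.132
G01 X36.172 Y141.482
M5
G0 X67.514 Y132.893
M3 S219
G01 X60.930 Y41.339 F3052
G01 X179.075 Y57.477
G01 X178.032 Y69.656
G01 X52.382 Y71.451
G01 X178.890 Y101.663
G01 X67.514 Y132.893
M5
G0 X0.000 Y0.000

1 u = 1 mm; y_m = 178.160 − y.

[1] `<path>` cubic bezier, #ff0000→engrave S219 F3052: (191.574,85.218) → (186.567,98.542) → (170.997,118.757) → (170.061,118.381)

[2] `<path>` open polyline, #ff0000→engrave S219 F3052: (29.999,51.861) → (8.155,14.834) → (194.240,55.913) → (78.600,37.250) → (58.771,27.693) → (94.271,30.952)

[3] `<path>` quadratic bezier, #ff0000→engrave S219 F3052: (133.413,53.722) → (149.087,43.366) → (157.303,38.390) → (158.061,38.792)

[4] `<path>` quadratic bezier, #ff0000→engrave S219 F3052: (36.202,82.667) → (21.454,61.011) → (14.476,43.126) → (15.268,29.011)

[5] `<path>` regular polygon, #ff0000→engrave S219 F3052: (36.172,141.482) → (93.512,124.705) → (95.276,64.986) → (39.024,44.855) → (2.496,92.132) → (36.172,141.482) (closed)

[6] `<path>` closed polygon, #ff0000→engrave S219 F3052: (67.514,132.893) → (60.930,41.339) → (179.075,57.477) → (178.032,69.656) → (52.382,71.451) → (178.890,101.663) → (67.514,132.893) (closed)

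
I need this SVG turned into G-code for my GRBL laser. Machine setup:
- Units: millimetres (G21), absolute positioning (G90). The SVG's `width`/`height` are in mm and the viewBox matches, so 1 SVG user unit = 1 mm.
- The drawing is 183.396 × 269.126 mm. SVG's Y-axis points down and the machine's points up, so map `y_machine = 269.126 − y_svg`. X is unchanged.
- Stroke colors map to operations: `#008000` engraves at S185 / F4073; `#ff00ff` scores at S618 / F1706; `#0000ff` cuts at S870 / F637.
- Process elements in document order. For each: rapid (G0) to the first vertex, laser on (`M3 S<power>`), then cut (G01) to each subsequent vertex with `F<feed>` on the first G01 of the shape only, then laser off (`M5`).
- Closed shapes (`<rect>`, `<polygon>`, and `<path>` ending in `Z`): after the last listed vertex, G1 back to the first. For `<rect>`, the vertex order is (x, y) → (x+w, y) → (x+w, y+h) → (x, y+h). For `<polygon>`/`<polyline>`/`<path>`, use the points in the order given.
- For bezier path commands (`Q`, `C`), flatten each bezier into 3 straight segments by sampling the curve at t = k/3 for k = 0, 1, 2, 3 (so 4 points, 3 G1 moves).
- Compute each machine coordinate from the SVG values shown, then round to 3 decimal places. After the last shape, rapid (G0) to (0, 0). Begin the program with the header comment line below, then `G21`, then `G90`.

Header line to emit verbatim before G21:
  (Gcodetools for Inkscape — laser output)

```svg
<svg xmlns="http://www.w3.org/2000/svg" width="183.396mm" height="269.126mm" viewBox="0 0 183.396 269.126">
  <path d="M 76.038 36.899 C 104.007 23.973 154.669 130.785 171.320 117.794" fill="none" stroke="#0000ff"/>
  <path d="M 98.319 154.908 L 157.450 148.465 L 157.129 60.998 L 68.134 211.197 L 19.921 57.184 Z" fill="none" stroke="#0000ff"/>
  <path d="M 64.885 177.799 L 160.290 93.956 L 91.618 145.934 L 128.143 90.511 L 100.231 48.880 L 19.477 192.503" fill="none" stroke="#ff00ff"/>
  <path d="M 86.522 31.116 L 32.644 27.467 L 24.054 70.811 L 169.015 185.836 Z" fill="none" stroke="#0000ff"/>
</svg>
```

(Gcodetools for Inkscape — laser output)
G21
G90
G0 X76.038 Y232.227
M3 S870
G01 X109.471 Y214.112 F637
G01 X145.432 Y169.403
G01 X171.320 Y151.332
M5
G0 X98.319 Y114.218
M3 S870
G01 X157.450 Y120.661 F637
G01 X157.129 Y208.128
G01 X68.134 Y57.929
G01 X19.921 Y211.942
G01 X98.319 Y114.218
M5
G0 X64.885 Y91.327
M3 S618
G01 X160.290 Y175.170 F1706
G01 X91.618 Y123.192
G01 X128.143 Y178.615
G01 X100.231 Y220.246
G01 X19.477 Y76.623
M5
G0 X86.522 Y238.010
M3 S870
G01 X32.644 Y241.659 F637
G01 X24.054 Y198.315
G01 X169.015 Y83.290
G01 X86.522 Y238.010
M5
G0 X0.000 Y0.000

1 u = 1 mm; y_m = 269.126 − y.

[1] `<path>` cubic bezier, #0000ff→cut S870 F637: (76.038,232.227) → (109.471,214.112) → (145.432,169.403) → (171.320,151.332)

[2] `<path>` closed polygon, #0000ff→cut S870 F637: (98.319,114.218) → (157.450,120.661) → (157.129,208.128) → (68.134,57.929) → (19.921,211.942) → (98.319,114.218) (closed)

[3] `<path>` open polyline, #ff00ff→score S618 F1706: (64.885,91.327) → (160.290,175.170) → (91.618,123.192) → (128.143,178.615) → (100.231,220.246) → (19.477,76.623)

[4] `<path>` closed polygon, #0000ff→cut S870 F637: (86.522,238.010) → (32.644,241.659) → (24.054,198.315) → (169.015,83.290) → (86.522,238.010) (closed)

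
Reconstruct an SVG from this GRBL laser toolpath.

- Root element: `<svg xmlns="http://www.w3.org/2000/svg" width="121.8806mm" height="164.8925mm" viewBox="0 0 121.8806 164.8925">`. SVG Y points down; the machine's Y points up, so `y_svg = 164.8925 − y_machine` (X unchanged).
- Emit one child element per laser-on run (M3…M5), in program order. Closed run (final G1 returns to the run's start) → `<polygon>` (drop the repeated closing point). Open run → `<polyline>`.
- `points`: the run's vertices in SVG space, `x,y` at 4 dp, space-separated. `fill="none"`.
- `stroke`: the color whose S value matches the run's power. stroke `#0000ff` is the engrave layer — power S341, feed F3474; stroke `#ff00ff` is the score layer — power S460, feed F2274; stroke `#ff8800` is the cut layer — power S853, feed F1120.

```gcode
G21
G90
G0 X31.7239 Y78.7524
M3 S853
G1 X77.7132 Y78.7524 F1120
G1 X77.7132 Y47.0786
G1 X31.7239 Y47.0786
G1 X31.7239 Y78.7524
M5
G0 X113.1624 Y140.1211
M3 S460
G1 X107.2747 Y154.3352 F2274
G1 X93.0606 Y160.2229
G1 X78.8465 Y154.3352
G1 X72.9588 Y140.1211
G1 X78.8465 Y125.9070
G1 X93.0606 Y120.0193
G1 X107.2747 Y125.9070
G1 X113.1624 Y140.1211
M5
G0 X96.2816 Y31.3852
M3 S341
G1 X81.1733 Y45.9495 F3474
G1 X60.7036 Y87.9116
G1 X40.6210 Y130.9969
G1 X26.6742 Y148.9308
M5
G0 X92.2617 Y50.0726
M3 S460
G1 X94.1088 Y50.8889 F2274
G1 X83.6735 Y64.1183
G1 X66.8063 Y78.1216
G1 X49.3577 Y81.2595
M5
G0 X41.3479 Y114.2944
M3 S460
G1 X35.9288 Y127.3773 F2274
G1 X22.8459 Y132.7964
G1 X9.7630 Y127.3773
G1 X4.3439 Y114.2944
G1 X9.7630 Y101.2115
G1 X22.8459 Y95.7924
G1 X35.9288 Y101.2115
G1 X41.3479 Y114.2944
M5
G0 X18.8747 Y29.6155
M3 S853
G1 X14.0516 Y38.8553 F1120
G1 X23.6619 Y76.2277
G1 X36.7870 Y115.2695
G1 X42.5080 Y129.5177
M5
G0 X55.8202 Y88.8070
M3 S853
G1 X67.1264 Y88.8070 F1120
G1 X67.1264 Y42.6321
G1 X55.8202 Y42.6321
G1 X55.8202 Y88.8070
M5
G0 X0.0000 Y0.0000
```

<svg xmlns="http://www.w3.org/2000/svg" width="121.8806mm" height="164.8925mm" viewBox="0 0 121.8806 164.8925">
  <polygon points="31.7239,86.1401 77.7132,86.1401 77.7132,117.8139 31.7239,117.8139" fill="none" stroke="#ff8800"/>
  <polygon points="113.1624,24.7714 107.2747,10.5573 93.0606,4.6696 78.8465,10.5573 72.9588,24.7714 78.8465,38.9855 93.0606,44.8732 107.2747,38.9855" fill="none" stroke="#ff00ff"/>
  <polyline points="96.2816,133.5073 81.1733,118.9430 60.7036,76.9809 40.6210,33.8956 26.6742,15.9617" fill="none" stroke="#0000ff"/>
  <polyline points="92.2617,114.8199 94.1088,114.0036 83.6735,100.7742 66.8063,86.7709 49.3577,83.6330" fill="none" stroke="#ff00ff"/>
  <polygon points="41.3479,50.5981 35.9288,37.5152 22.8459,32.0961 9.7630,37.5152 4.3439,50.5981 9.7630,63.6810 22.8459,69.1001 35.9288,63.6810" fill="none" stroke="#ff00ff"/>
  <polyline points="18.8747,135.2770 14.0516,126.0372 23.6619,88.6648 36.7870,49.6230 42.5080,35.3748" fill="none" stroke="#ff8800"/>
  <polygon points="55.8202,76.0855 67.1264,76.0855 67.1264,122.2604 55.8202,122.2604" fill="none" stroke="#ff8800"/>
</svg>

Each laser-on run becomes one SVG element. Flip Y back into SVG space with y_svg = 164.8925 − y_machine.

Run 1: S853 ⇒ cut layer `#ff8800`. The run returns to its start, so emit a `<polygon>` with points (Y-flipped): 31.7239,86.1401 77.7132,86.1401 77.7132,117.8139 31.7239,117.8139.

Run 2: the run's S460 means `#ff00ff` (score). The run returns to its start, so emit a `<polygon>` with points (Y-flipped): 113.1624,24.7714 107.2747,10.5573 93.0606,4.6696 78.8465,10.5573 72.9588,24.7714 78.8465,38.9855 93.0606,44.8732 107.2747,38.9855.

Run 3: S341 ⇒ engrave layer `#0000ff`. The run is open, so emit a `<polyline>` with points (Y-flipped): 96.2816,133.5073 81.1733,118.9430 60.7036,76.9809 40.6210,33.8956 26.6742,15.9617.

Run 4: power S460 maps to stroke `#ff00ff` (score). The run is open, so emit a `<polyline>` with points (Y-flipped): 92.2617,114.8199 94.1088,114.0036 83.6735,100.7742 66.8063,86.7709 49.3577,83.6330.

Run 5: the run's S460 means `#ff00ff` (score). The run returns to its start, so emit a `<polygon>` with points (Y-flipped): 41.3479,50.5981 35.9288,37.5152 22.8459,32.0961 9.7630,37.5152 4.3439,50.5981 9.7630,63.6810 22.8459,69.1001 35.9288,63.6810.

Run 6: the run's S853 means `#ff8800` (cut). The run is open, so emit a `<polyline>` with points (Y-flipped): 18.8747,135.2770 14.0516,126.0372 23.6619,88.6648 36.7870,49.6230 42.5080,35.3748.

Run 7: the run's S853 means `#ff8800` (cut). The run returns to its start, so emit a `<polygon>` with points (Y-flipped): 55.8202,76.0855 67.1264,76.0855 67.1264,122.2604 55.8202,122.2604.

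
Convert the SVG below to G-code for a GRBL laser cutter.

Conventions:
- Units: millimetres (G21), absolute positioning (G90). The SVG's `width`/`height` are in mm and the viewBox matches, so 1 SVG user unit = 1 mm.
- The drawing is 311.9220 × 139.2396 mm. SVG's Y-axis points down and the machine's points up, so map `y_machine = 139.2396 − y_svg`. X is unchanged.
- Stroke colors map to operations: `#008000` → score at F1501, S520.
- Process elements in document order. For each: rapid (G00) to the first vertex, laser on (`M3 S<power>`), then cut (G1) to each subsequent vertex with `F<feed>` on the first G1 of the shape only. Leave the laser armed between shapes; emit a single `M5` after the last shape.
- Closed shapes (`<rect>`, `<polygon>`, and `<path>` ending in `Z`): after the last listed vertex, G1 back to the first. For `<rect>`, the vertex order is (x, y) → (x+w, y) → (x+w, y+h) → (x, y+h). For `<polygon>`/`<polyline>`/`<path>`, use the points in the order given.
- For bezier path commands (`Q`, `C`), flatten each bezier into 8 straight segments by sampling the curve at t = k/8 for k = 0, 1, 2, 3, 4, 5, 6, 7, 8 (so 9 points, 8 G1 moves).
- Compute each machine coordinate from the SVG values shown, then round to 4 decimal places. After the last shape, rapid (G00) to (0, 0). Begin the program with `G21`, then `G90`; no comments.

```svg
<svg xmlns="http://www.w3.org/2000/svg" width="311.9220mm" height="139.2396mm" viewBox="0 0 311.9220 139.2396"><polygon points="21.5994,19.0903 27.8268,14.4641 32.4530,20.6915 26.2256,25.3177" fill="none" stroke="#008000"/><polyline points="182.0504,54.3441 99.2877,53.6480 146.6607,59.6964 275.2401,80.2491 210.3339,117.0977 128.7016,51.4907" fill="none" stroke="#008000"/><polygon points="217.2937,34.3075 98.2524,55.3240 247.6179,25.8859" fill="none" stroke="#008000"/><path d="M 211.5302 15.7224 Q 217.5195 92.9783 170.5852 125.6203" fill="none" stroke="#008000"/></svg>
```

G21
G90
G00 X21.5994 Y120.1493
M3 S520
G1 X27.8268 Y124.7755 F1501
G1 X32.4530 Y118.5481
G1 X26.2256 Y113.9219
G1 X21.5994 Y120.1493
G00 X182.0504 Y84.8955
M3 S520
G1 X99.2877 Y85.5916 F1501
G1 X146.6607 Y79.5432
G1 X275.2401 Y58.9905
G1 X210.3339 Y22.1419
G1 X128.7016 Y87.7489
G00 X217.2937 Y104.9321
M3 S520
G1 X98.2524 Y83.9156 F1501
G1 X247.6179 Y113.3537
G1 X217.2937 Y104.9321
G00 X211.5302 Y123.5172
M3 S520
G1 X212.2006 Y104.9003 F1501
G1 X211.2171 Y87.6776
G1 X208.5798 Y71.8491
G1 X204.2886 Y57.4148
G1 X198.3435 Y44.3746
G1 X190.7446 Y32.7287
G1 X181.4918 Y22.4769
G1 X170.5852 Y13.6193
M5
G00 X0.0000 Y0.0000

1 u = 1 mm; y_m = 139.2396 − y.

[1] `<polygon>` regular polygon, #008000→score S520 F1501: (21.5994,120.1493) → (27.8268,124.7755) → (32.4530,118.5481) → (26.2256,113.9219) → (21.5994,120.1493) (closed)

[2] `<polyline>` open polyline, #008000→score S520 F1501: (182.0504,84.8955) → (99.2877,85.5916) → (146.6607,79.5432) → (275.2401,58.9905) → (210.3339,22.1419) → (128.7016,87.7489)

[3] `<polygon>` closed polygon, #008000→score S520 F1501: (217.2937,104.9321) → (98.2524,83.9156) → (247.6179,113.3537) → (217.2937,104.9321) (closed)

[4] `<path>` quadratic bezier, #008000→score S520 F1501: (211.5302,123.5172) → (212.2006,104.9003) → (211.2171,87.6776) → (208.5798,71.8491) → (204.2886,57.4148) → (198.3435,44.3746) → (190.7446,32.7287) → (181.4918,22.4769) → (170.5852,13.6193)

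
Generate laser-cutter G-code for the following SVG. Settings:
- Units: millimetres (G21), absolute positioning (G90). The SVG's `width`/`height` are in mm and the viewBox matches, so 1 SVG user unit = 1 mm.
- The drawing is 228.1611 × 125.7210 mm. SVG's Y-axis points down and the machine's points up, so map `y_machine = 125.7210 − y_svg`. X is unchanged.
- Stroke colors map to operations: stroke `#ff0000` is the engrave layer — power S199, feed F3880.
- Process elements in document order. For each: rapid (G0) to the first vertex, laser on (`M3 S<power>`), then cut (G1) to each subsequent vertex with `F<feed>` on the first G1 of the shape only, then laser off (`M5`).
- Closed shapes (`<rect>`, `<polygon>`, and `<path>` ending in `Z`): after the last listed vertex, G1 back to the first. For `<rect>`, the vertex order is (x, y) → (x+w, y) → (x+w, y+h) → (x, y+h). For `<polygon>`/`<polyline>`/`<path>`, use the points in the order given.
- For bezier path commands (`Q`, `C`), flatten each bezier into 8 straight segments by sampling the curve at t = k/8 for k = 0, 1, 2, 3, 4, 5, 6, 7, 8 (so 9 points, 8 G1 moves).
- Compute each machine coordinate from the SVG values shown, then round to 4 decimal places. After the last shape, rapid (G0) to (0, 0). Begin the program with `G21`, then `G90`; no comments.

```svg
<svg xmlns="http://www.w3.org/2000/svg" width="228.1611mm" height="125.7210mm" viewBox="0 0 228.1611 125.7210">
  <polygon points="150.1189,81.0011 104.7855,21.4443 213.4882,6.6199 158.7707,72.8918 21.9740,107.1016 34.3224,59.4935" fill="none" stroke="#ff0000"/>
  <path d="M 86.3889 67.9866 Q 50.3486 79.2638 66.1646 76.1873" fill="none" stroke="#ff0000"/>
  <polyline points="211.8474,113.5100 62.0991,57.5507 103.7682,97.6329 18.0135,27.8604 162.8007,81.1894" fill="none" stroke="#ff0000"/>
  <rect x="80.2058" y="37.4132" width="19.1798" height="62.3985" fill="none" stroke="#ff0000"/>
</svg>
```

1 u = 1 mm; y_m = 125.7210 − y.

[1] `<polygon>` closed polygon, #ff0000→engrave S199 F3880: (150.1189,44.7199) → (104.7855,104.2767) → (213.4882,119.1011) → (158.7707,52.8292) → (21.9740,18.6194) → (34.3224,66.2275) → (150.1189,44.7199) (closed)

[2] `<path>` quadratic bezier, #ff0000→engrave S199 F3880: (86.3889,57.7344) → (78.1891,55.1394) → (71.6098,52.9929) → (66.6510,51.2950) → (63.3127,50.0456) → (61.5949,49.2448) → (61.4976,48.8926) → (63.0209,48.9889) → (66.1646,49.5337)

[3] `<polyline>` open polyline, #ff0000→engrave S199 F3880: (211.8474,12.2110) → (62.0991,68.1703) → (103.7682,28.0881) → (18.0135,97.8606) → (162.8007,44.5316)

[4] `<rect>` rectangle, #ff0000→engrave S199 F3880: (80.2058,88.3078) → (99.3856,88.3078) → (99.3856,25.9093) → (80.2058,25.9093) → (80.2058,88.3078) (closed)

G21
G90
G0 X150.1189 Y44.7199
M3 S199
G1 X104.7855 Y104.2767 F3880
G1 X213.4882 Y119.1011
G1 X158.7707 Y52.8292
G1 X21.9740 Y18.6194
G1 X34.3224 Y66.2275
G1 X150.1189 Y44.7199
M5
G0 X86.3889 Y57.7344
M3 S199
G1 X78.1891 Y55.1394 F3880
G1 X71.6098 Y52.9929
G1 X66.6510 Y51.2950
G1 X63.3127 Y50.0456
G1 X61.5949 Y49.2448
G1 X61.4976 Y48.8926
G1 X63.0209 Y48.9889
G1 X66.1646 Y49.5337
M5
G0 X211.8474 Y12.2110
M3 S199
G1 X62.0991 Y68.1703 F3880
G1 X103.7682 Y28.0881
G1 X18.0135 Y97.8606
G1 X162.8007 Y44.5316
M5
G0 X80.2058 Y88.3078
M3 S199
G1 X99.3856 Y88.3078 F3880
G1 X99.3856 Y25.9093
G1 X80.2058 Y25.9093
G1 X80.2058 Y88.3078
M5
G0 X0.0000 Y0.0000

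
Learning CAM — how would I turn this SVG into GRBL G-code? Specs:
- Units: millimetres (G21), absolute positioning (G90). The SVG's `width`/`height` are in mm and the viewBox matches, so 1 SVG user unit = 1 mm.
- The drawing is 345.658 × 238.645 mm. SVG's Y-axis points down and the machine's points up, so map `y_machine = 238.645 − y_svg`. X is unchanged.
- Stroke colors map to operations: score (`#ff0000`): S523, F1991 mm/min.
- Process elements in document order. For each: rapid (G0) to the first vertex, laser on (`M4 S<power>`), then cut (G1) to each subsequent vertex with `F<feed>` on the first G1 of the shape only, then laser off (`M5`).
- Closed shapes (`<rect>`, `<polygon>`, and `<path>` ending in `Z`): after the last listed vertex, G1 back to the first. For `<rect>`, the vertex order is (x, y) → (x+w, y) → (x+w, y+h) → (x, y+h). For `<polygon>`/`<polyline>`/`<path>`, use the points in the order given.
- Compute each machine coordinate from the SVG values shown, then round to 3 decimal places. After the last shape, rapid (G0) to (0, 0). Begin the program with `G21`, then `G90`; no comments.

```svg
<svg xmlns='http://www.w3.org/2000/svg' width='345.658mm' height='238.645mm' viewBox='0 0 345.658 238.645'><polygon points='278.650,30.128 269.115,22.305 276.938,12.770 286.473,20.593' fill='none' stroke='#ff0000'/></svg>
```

Since the viewBox matches the mm dimensions, user units are millimetres directly. The only transform is the Y-flip y_m = 238.645 − y_svg.

Shape 1 is a regular polygon drawn with `<polygon>`. Its stroke #ff0000 means score at S523, F1991. After flipping Y the toolpath is (278.650,208.517) → (269.115,216.340) → (276.938,225.875) → (286.473,218.052) → (278.650,208.517), returning to the start.

G21
G90
G0 X278.650 Y208.517
M4 S523
G1 X269.115 Y216.340 F1991
G1 X276.938 Y225.875
G1 X286.473 Y218.052
G1 X278.650 Y208.517
M5
G0 X0.000 Y0.000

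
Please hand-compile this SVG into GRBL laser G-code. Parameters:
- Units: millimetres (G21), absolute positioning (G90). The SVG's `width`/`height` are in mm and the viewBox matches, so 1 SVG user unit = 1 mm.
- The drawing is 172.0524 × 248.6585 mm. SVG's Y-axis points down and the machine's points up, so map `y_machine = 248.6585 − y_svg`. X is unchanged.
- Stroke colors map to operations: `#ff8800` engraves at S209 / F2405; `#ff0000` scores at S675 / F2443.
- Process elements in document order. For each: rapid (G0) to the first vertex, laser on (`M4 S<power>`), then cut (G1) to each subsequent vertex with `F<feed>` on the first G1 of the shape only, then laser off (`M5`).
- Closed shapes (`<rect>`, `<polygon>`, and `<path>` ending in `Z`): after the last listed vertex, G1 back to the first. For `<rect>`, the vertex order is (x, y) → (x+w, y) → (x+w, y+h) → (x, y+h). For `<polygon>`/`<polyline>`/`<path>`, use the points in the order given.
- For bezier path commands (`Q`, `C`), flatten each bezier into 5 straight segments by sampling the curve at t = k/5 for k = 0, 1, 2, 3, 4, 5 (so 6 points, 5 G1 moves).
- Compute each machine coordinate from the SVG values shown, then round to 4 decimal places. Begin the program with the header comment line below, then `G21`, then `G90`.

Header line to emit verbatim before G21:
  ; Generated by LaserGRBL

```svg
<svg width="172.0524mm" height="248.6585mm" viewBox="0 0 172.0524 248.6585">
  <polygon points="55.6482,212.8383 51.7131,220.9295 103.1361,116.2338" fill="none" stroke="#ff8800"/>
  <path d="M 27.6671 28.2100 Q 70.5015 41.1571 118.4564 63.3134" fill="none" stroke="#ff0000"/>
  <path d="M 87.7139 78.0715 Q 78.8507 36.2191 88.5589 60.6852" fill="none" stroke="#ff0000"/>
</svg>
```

viewBox `0 0 172.0524 248.6585` with mm width/height → 1 unit = 1 mm. Flip: y_m = 248.6585 − y_svg.

**Shape 1** — `<polygon>` closed polygon, stroke `#ff8800` → engrave (S209, F2405). Machine vertices: (55.6482,35.8202) → (51.7131,27.7290) → (103.1361,132.4247) → (55.6482,35.8202). Closed: final G1 returns to the first vertex.

**Shape 2** — `<path>` quadratic bezier, stroke `#ff0000` → score (S675, F2443). Control points (SVG): P0=(27.6671,28.2100), P1=(70.5015,41.1571), P2=(118.4564,63.3134); sampled at t=k/5. Machine vertices: (27.6671,220.4485) → (45.0057,214.9013) → (62.7539,208.6173) → (80.9118,201.5967) → (99.4793,193.8393) → (118.4564,185.3451). Open path.

**Shape 3** — `<path>` quadratic bezier, stroke `#ff0000` → score (S675, F2443). Control points (SVG): P0=(87.7139,78.0715), P1=(78.8507,36.2191), P2=(88.5589,60.6852); sampled at t=k/5. Machine vertices: (87.7139,170.5870) → (84.9115,184.6752) → (83.5948,193.4580) → (83.7638,196.9352) → (85.4185,195.1070) → (88.5589,187.9733). Open path.

; Generated by LaserGRBL
G21
G90
G0 X55.6482 Y35.8202
M4 S209
G1 X51.7131 Y27.7290 F2405
G1 X103.1361 Y132.4247
G1 X55.6482 Y35.8202
M5
G0 X27.6671 Y220.4485
M4 S675
G1 X45.0057 Y214.9013 F2443
G1 X62.7539 Y208.6173
G1 X80.9118 Y201.5967
G1 X99.4793 Y193.8393
G1 X118.4564 Y185.3451
M5
G0 X87.7139 Y170.5870
M4 S675
G1 X84.9115 Y184.6752 F2443
G1 X83.5948 Y193.4580
G1 X83.7638 Y196.9352
G1 X85.4185 Y195.1070
G1 X88.5589 Y187.9733
M5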